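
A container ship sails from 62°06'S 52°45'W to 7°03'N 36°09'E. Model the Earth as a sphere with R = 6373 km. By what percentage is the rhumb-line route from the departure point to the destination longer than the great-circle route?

3.4%

Great circle: σ = 1.6705 rad → d_gc = Rσ = 10646.2 km
Rhumb: Δφ = +1.2069, Δλ = +1.5516, Δψ = +1.5161, q = Δφ/Δψ = 0.7961 → d_rh = R√(Δφ²+q²Δλ²) = 11005.7 km
Excess = (11005.7 − 10646.2) / 10646.2 = 359.5 / 10646.2 = 3.38% ≈ 3.4%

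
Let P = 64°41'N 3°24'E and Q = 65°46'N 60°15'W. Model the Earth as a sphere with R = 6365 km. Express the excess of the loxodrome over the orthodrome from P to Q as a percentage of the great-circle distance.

4.5%

Great circle: σ = 0.4459 rad → d_gc = Rσ = 2838.4 km
Rhumb: Δφ = +0.0189, Δλ = -1.1109, Δψ = +0.0451, q = Δφ/Δψ = 0.4190 → d_rh = R√(Δφ²+q²Δλ²) = 2965.1 km
Excess = (2965.1 − 2838.4) / 2838.4 = 126.7 / 2838.4 = 4.46% ≈ 4.5%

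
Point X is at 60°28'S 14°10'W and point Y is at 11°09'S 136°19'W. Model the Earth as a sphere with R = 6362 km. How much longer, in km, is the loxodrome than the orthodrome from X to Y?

1072 km

Great circle: cos σ = sin φ₁ sin φ₂ + cos φ₁ cos φ₂ cos Δλ,  σ = 1.6600 rad → d_gc = 10561.0 km
Rhumb line: Δψ = +1.1375, q = Δφ/Δψ = 0.7567, d_rh = R√(Δφ²+q²Δλ²) = 11632.6 km
Excess = 11632.6 − 10561.0 = 1071.6 ≈ 1072 km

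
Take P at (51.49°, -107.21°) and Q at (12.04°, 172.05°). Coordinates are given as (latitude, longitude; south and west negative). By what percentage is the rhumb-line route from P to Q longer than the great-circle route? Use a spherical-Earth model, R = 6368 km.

2.9%

Great circle: σ = 1.3065 rad → d_gc = Rσ = 8319.9 km
Rhumb: Δφ = -0.6885, Δλ = -1.4092, Δψ = -0.8401, q = Δφ/Δψ = 0.8196 → d_rh = R√(Δφ²+q²Δλ²) = 8562.6 km
Excess = (8562.6 − 8319.9) / 8319.9 = 242.7 / 8319.9 = 2.92% ≈ 2.9%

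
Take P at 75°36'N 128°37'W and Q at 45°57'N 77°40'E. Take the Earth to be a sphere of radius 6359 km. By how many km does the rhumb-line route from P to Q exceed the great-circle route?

Great circle: cos σ = sin φ₁ sin φ₂ + cos φ₁ cos φ₂ cos Δλ,  σ = 0.9990 rad → d_gc = 6352.8 km
Rhumb line: Δψ = -1.1638, q = Δφ/Δψ = 0.4446, d_rh = R√(Δφ²+q²Δλ²) = 8268.7 km
Excess = 8268.7 − 6352.8 = 1915.9 ≈ 1916 km

1916 km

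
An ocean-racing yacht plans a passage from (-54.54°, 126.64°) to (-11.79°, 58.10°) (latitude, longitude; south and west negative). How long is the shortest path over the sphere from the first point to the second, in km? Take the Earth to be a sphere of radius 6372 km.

7565 km

Haversine: a = sin²(Δφ/2)+cos φ₁ cos φ₂ sin²(Δλ/2) = 0.31290;  σ = 2·atan2(√a,√(1−a))
σ = 68.026° → d = Rσ = 6372·1.18727 = 7565 km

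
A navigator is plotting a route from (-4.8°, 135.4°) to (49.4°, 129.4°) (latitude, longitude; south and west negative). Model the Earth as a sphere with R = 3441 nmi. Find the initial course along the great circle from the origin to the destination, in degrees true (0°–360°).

355.2°

N = sin Δλ·cos φ₂ = -0.0680;  D = cos φ₁ sin φ₂ − sin φ₁ cos φ₂ cos Δλ = +0.8108
initial course = atan2(N, D) = 355.20°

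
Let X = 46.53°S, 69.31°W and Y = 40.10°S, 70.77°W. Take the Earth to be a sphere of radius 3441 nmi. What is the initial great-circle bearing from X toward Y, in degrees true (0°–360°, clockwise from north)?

N = sin Δλ·cos φ₂ = -0.0195;  D = cos φ₁ sin φ₂ − sin φ₁ cos φ₂ cos Δλ = +0.1118
initial course = atan2(N, D) = 350.11°

350.1°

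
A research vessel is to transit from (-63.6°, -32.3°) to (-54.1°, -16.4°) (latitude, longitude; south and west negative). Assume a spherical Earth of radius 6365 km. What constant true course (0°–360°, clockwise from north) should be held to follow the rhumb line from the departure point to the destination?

40.7°

Meridional parts: M(φ₁)=-1.4501, M(φ₂)=-1.1272 → ΔM = +0.3229;  Δλ = +0.2775 rad
tan C = Δλ / ΔM = +0.8593 → C = 40.67°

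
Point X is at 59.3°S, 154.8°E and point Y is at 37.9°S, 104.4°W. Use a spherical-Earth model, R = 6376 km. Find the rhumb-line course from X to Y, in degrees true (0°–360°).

Δψ = ln[tan(π/4+φ₂/2)/tan(π/4+φ₁/2)] = +0.5770
Δλ = +1.7593 rad (taken the short way round)
course = atan2(Δλ, Δψ) = 71.84°

71.8°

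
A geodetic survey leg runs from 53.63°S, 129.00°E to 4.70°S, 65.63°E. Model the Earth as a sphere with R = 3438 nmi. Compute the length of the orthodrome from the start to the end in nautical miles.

4241 nmi

Haversine: a = sin²(Δφ/2)+cos φ₁ cos φ₂ sin²(Δλ/2) = 0.33456;  σ = 2·atan2(√a,√(1−a))
σ = 70.678° → d = Rσ = 3438·1.23356 = 4241 nmi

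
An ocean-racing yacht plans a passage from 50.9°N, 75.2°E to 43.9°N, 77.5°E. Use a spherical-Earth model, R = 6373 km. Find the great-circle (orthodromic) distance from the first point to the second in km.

798 km

cos σ = sin φ₁ sin φ₂ + cos φ₁ cos φ₂ cos Δλ
      = sin(50.90°)sin(43.90°) + cos(50.90°)cos(43.90°)cos(2.30°) = 0.9922
σ = 7.170° → d = Rσ = 6373·0.12514 = 798 km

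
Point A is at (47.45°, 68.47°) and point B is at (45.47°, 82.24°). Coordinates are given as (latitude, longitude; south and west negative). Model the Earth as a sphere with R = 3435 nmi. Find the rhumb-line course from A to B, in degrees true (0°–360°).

Δψ = ln[tan(π/4+φ₂/2)/tan(π/4+φ₁/2)] = -0.0502
Δλ = +0.2403 rad (taken the short way round)
course = atan2(Δλ, Δψ) = 101.79°

101.8°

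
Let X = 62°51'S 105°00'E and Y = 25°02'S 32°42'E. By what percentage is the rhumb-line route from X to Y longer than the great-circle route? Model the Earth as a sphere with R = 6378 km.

Great circle: σ = 1.0446 rad → d_gc = Rσ = 6662.6 km
Rhumb: Δφ = +0.6600, Δλ = -1.2619, Δψ = +0.9695, q = Δφ/Δψ = 0.6808 → d_rh = R√(Δφ²+q²Δλ²) = 6909.5 km
Excess = (6909.5 − 6662.6) / 6662.6 = 246.9 / 6662.6 = 3.71% ≈ 3.7%

3.7%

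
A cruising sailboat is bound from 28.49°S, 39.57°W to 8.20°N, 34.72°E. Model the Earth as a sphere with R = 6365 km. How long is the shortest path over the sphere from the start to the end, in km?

cos σ = sin φ₁ sin φ₂ + cos φ₁ cos φ₂ cos Δλ
      = sin(-28.49°)sin(8.20°) + cos(-28.49°)cos(8.20°)cos(74.29°) = 0.1675
σ = 80.357° → d = Rσ = 6365·1.40249 = 8927 km

8927 km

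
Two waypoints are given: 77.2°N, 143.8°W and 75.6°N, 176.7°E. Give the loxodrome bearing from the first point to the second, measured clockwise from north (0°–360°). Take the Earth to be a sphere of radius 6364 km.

Meridional parts: M(φ₁)=+2.1878, M(φ₂)=+2.0689 → ΔM = -0.1189;  Δλ = -0.6894 rad
tan C = Δλ / ΔM = +5.7984 → C = 260.21°

260.2°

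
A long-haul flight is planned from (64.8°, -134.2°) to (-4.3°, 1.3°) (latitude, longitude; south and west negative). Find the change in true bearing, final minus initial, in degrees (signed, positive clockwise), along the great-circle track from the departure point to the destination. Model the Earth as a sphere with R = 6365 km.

+112.4°

At departure: θ₁ = atan2(sin Δλ cos φ₂, cos φ₁ sin φ₂ − sin φ₁ cos φ₂ cos Δλ) = 48.81°
At arrival: θ₂ = atan2(sin Δλ cos φ₁, −cos φ₂ sin φ₁ + sin φ₂ cos φ₁ cos Δλ) = 161.26°
Δθ = θ₂ − θ₁ = +112.4°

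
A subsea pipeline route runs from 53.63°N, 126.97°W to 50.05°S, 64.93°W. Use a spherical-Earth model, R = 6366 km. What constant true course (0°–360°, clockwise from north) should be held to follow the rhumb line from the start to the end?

Meridional parts: M(φ₁)=+1.1132, M(φ₂)=-1.0120 → ΔM = -2.1253;  Δλ = +1.0828 rad
tan C = Δλ / ΔM = -0.5095 → C = 153.00°

153.0°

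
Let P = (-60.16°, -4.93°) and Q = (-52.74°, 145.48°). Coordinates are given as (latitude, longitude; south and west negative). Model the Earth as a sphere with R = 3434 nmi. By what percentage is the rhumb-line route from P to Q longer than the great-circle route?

Great circle: σ = 1.1281 rad → d_gc = Rσ = 3873.8 nmi
Rhumb: Δφ = +0.1295, Δλ = +2.6251, Δψ = +0.2352, q = Δφ/Δψ = 0.5505 → d_rh = R√(Δφ²+q²Δλ²) = 4982.6 nmi
Excess = (4982.6 − 3873.8) / 3873.8 = 1108.8 / 3873.8 = 28.62% ≈ 28.6%

28.6%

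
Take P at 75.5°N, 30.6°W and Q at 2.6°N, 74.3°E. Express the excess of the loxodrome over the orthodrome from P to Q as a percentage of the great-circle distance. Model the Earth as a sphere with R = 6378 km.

Great circle: σ = 1.5912 rad → d_gc = Rσ = 10148.6 km
Rhumb: Δφ = -1.2723, Δλ = +1.8309, Δψ = -2.0165, q = Δφ/Δψ = 0.6310 → d_rh = R√(Δφ²+q²Δλ²) = 10960.9 km
Excess = (10960.9 − 10148.6) / 10148.6 = 812.3 / 10148.6 = 8.00% ≈ 8.0%

8.0%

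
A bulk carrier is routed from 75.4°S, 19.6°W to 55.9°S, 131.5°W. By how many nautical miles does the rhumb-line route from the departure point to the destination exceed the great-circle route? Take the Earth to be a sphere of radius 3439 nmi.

375 nmi

Great circle: cos σ = sin φ₁ sin φ₂ + cos φ₁ cos φ₂ cos Δλ,  σ = 0.7248 rad → d_gc = 2492.7 nmi
Rhumb line: Δψ = +0.8730, q = Δφ/Δψ = 0.3899, d_rh = R√(Δφ²+q²Δλ²) = 2868.1 nmi
Excess = 2868.1 − 2492.7 = 375.4 ≈ 375 nmi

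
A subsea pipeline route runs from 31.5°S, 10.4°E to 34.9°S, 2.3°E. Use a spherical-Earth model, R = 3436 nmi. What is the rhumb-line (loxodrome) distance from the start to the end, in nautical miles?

455 nmi

Δψ = ln[tan(π/4+φ₂/2)/tan(π/4+φ₁/2)] = -0.0709;  Δφ = -0.0593 rad,  Δλ = -0.1414 rad
q = Δφ/Δψ = 0.8365
d = R·√(Δφ² + q²Δλ²) = 3436·0.13232 = 455 nmi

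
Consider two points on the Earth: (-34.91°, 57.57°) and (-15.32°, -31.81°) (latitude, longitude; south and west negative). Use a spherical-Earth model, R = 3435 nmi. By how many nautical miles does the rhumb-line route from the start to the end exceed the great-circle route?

114 nmi

Great circle: cos σ = sin φ₁ sin φ₂ + cos φ₁ cos φ₂ cos Δλ,  σ = 1.4103 rad → d_gc = 4844.5 nmi
Rhumb line: Δψ = +0.3803, q = Δφ/Δψ = 0.8991, d_rh = R√(Δφ²+q²Δλ²) = 4958.8 nmi
Excess = 4958.8 − 4844.5 = 114.3 ≈ 114 nmi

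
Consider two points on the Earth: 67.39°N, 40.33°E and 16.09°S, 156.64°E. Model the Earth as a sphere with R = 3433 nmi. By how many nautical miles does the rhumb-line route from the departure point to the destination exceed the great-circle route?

452 nmi

Great circle: cos σ = sin φ₁ sin φ₂ + cos φ₁ cos φ₂ cos Δλ,  σ = 2.0038 rad → d_gc = 6878.9 nmi
Rhumb line: Δψ = -1.8945, q = Δφ/Δψ = 0.7691, d_rh = R√(Δφ²+q²Δλ²) = 7331.1 nmi
Excess = 7331.1 − 6878.9 = 452.2 ≈ 452 nmi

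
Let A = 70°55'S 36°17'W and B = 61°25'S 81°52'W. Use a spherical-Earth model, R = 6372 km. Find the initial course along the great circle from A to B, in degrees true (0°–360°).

274.9°

θ = atan2( sin Δλ·cos φ₂ ,  cos φ₁ sin φ₂ − sin φ₁ cos φ₂ cos Δλ )
  = atan2(-0.3417, +0.0293) = 274.91°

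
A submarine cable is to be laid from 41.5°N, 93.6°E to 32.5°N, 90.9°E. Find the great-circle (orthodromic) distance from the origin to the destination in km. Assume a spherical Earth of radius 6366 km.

1028 km

cos σ = sin φ₁ sin φ₂ + cos φ₁ cos φ₂ cos Δλ
      = sin(41.50°)sin(32.50°) + cos(41.50°)cos(32.50°)cos(-2.70°) = 0.9870
σ = 9.253° → d = Rσ = 6366·0.16150 = 1028 km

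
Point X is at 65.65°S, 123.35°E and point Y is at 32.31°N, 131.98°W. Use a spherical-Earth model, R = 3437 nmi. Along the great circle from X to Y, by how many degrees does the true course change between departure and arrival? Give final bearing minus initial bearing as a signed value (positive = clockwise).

-59.0°

At departure: θ₁ = atan2(sin Δλ cos φ₂, cos φ₁ sin φ₂ − sin φ₁ cos φ₂ cos Δλ) = 88.22°
At arrival: θ₂ = atan2(sin Δλ cos φ₁, −cos φ₂ sin φ₁ + sin φ₂ cos φ₁ cos Δλ) = 29.18°
Δθ = θ₂ − θ₁ = -59.0°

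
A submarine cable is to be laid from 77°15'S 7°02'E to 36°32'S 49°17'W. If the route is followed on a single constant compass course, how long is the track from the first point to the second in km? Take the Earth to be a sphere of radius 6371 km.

Δψ = ln[tan(π/4+φ₂/2)/tan(π/4+φ₁/2)] = +1.5059;  Δφ = +0.7106 rad,  Δλ = -0.9829 rad
q = Δφ/Δψ = 0.4719
d = R·√(Δφ² + q²Δλ²) = 6371·0.84862 = 5407 km

5407 km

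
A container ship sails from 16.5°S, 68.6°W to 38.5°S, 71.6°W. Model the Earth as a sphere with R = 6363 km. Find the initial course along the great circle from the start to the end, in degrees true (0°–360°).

186.2°

N = sin Δλ·cos φ₂ = -0.0410;  D = cos φ₁ sin φ₂ − sin φ₁ cos φ₂ cos Δλ = -0.3749
initial course = atan2(N, D) = 186.23°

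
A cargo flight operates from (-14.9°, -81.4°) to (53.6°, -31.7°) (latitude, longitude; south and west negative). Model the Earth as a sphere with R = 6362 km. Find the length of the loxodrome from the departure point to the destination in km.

Rhumb course C = atan2(Δλ, Δψ) with Δψ = ln[tan(π/4+φ₂/2)/tan(π/4+φ₁/2)] = +1.3754, Δλ = +0.8674 → C = 32.24°
d = R·|Δφ| / |cos C| = 6362·1.19555 / 0.84583 = 8992 km

8992 km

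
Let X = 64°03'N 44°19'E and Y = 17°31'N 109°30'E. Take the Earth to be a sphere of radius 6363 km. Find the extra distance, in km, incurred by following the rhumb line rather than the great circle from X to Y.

Great circle: cos σ = sin φ₁ sin φ₂ + cos φ₁ cos φ₂ cos Δλ,  σ = 1.1087 rad → d_gc = 7055.0 km
Rhumb line: Δψ = -1.1573, q = Δφ/Δψ = 0.7018, d_rh = R√(Δφ²+q²Δλ²) = 7246.6 km
Excess = 7246.6 − 7055.0 = 191.6 ≈ 192 km

192 km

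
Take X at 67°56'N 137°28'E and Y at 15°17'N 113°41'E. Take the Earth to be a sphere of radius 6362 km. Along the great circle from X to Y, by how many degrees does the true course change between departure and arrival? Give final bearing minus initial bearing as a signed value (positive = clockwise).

Initial bearing θ₁ = atan2(sin Δλ cos φ₂, cos φ₁ sin φ₂ − sin φ₁ cos φ₂ cos Δλ) = 208.41°
Final bearing θ₂ = (initial bearing from the destination back to the start) + 180° = 190.68°
Δθ = θ₂ − θ₁ = -17.7°

-17.7°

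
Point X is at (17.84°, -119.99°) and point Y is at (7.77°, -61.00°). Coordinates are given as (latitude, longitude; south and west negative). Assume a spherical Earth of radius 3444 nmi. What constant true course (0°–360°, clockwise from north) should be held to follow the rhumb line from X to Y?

Meridional parts: M(φ₁)=+0.3165, M(φ₂)=+0.1360 → ΔM = -0.1805;  Δλ = +1.0296 rad
tan C = Δλ / ΔM = -5.7042 → C = 99.94°

99.9°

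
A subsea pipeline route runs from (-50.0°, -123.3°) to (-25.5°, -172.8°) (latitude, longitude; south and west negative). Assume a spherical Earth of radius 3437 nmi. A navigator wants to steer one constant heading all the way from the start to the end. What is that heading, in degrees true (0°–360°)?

Meridional parts: M(φ₁)=-1.0107, M(φ₂)=-0.4605 → ΔM = +0.5502;  Δλ = -0.8639 rad
tan C = Δλ / ΔM = -1.5703 → C = 302.49°

302.5°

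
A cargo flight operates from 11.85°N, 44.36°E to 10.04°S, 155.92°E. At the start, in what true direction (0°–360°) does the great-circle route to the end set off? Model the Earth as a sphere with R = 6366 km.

θ = atan2( sin Δλ·cos φ₂ ,  cos φ₁ sin φ₂ − sin φ₁ cos φ₂ cos Δλ )
  = atan2(+0.9158, -0.0963) = 96.00°

96.0°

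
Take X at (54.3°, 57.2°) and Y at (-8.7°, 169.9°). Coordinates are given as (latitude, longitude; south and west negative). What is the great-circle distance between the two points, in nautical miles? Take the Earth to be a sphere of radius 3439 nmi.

Haversine: a = sin²(Δφ/2)+cos φ₁ cos φ₂ sin²(Δλ/2) = 0.67272;  σ = 2·atan2(√a,√(1−a))
σ = 110.208° → d = Rσ = 3439·1.92350 = 6615 nmi

6615 nmi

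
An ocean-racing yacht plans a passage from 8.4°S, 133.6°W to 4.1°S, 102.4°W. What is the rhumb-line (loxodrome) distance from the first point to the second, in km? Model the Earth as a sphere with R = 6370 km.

Rhumb course C = atan2(Δλ, Δψ) with Δψ = ln[tan(π/4+φ₂/2)/tan(π/4+φ₁/2)] = +0.0755, Δλ = +0.5445 → C = 82.10°
d = R·|Δφ| / |cos C| = 6370·0.07505 / 0.13736 = 3480 km

3480 km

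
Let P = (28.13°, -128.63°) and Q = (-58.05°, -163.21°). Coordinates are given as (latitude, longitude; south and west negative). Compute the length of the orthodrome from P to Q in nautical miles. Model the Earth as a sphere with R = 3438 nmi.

Haversine: a = sin²(Δφ/2)+cos φ₁ cos φ₂ sin²(Δλ/2) = 0.50791;  σ = 2·atan2(√a,√(1−a))
σ = 90.907° → d = Rσ = 3438·1.58662 = 5455 nmi

5455 nmi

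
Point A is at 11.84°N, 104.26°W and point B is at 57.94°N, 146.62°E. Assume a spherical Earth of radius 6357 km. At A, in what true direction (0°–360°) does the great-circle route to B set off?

329.9°

θ = atan2( sin Δλ·cos φ₂ ,  cos φ₁ sin φ₂ − sin φ₁ cos φ₂ cos Δλ )
  = atan2(-0.5015, +0.8651) = 329.90°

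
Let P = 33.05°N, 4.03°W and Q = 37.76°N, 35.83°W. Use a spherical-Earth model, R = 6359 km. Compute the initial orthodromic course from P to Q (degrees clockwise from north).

289.4°

N = sin Δλ·cos φ₂ = -0.4166;  D = cos φ₁ sin φ₂ − sin φ₁ cos φ₂ cos Δλ = +0.1468
initial course = atan2(N, D) = 289.42°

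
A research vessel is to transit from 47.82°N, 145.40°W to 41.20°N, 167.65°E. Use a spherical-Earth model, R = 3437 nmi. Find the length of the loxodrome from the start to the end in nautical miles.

2044 nmi

Rhumb course C = atan2(Δλ, Δψ) with Δψ = ln[tan(π/4+φ₂/2)/tan(π/4+φ₁/2)] = -0.1623, Δλ = -0.8194 → C = 258.80°
d = R·|Δφ| / |cos C| = 3437·0.11554 / 0.19427 = 2044 nmi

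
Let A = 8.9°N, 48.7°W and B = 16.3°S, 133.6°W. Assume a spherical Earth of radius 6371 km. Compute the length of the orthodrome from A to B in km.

cos σ = sin φ₁ sin φ₂ + cos φ₁ cos φ₂ cos Δλ
      = sin(8.90°)sin(-16.30°) + cos(8.90°)cos(-16.30°)cos(-84.90°) = 0.0409
σ = 87.658° → d = Rσ = 6371·1.52991 = 9747 km

9747 km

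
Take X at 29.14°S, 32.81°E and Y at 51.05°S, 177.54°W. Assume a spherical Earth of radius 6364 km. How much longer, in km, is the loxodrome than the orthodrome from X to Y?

Great circle: cos σ = sin φ₁ sin φ₂ + cos φ₁ cos φ₂ cos Δλ,  σ = 1.6661 rad → d_gc = 10602.9 km
Rhumb line: Δψ = -0.5075, q = Δφ/Δψ = 0.7536, d_rh = R√(Δφ²+q²Δλ²) = 12759.9 km
Excess = 12759.9 − 10602.9 = 2157.0 ≈ 2157 km

2157 km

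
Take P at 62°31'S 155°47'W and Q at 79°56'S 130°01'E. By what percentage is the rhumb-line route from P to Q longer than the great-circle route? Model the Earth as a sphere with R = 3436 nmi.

Great circle: σ = 0.4614 rad → d_gc = Rσ = 1585.2 nmi
Rhumb: Δφ = -0.3040, Δλ = -1.2950, Δψ = -1.0212, q = Δφ/Δψ = 0.2977 → d_rh = R√(Δφ²+q²Δλ²) = 1686.8 nmi
Excess = (1686.8 − 1585.2) / 1585.2 = 101.6 / 1585.2 = 6.41% ≈ 6.4%

6.4%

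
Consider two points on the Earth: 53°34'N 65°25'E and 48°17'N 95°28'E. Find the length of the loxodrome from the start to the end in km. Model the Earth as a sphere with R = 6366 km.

Rhumb course C = atan2(Δλ, Δψ) with Δψ = ln[tan(π/4+φ₂/2)/tan(π/4+φ₁/2)] = -0.1465, Δλ = +0.5245 → C = 105.61°
d = R·|Δφ| / |cos C| = 6366·0.09221 / 0.26903 = 2182 km

2182 km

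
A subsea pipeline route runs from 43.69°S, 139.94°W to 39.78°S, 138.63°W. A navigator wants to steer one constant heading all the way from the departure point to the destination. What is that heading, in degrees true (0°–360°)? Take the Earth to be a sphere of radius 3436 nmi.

Δψ = ln[tan(π/4+φ₂/2)/tan(π/4+φ₁/2)] = +0.0915
Δλ = +0.0229 rad (taken the short way round)
course = atan2(Δλ, Δψ) = 14.03°

14.0°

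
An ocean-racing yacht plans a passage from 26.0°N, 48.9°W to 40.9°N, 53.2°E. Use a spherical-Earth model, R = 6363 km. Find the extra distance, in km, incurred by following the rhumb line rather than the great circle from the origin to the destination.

483 km

Great circle: cos σ = sin φ₁ sin φ₂ + cos φ₁ cos φ₂ cos Δλ,  σ = 1.4257 rad → d_gc = 9071.6 km
Rhumb line: Δψ = +0.3133, q = Δφ/Δψ = 0.8299, d_rh = R√(Δφ²+q²Δλ²) = 9554.9 km
Excess = 9554.9 − 9071.6 = 483.3 ≈ 483 km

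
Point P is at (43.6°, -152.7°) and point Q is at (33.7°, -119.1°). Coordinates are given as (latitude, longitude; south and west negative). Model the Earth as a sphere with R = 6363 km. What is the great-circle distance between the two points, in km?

3089 km

cos σ = sin φ₁ sin φ₂ + cos φ₁ cos φ₂ cos Δλ
      = sin(43.60°)sin(33.70°) + cos(43.60°)cos(33.70°)cos(33.60°) = 0.8844
σ = 27.816° → d = Rσ = 6363·0.48549 = 3089 km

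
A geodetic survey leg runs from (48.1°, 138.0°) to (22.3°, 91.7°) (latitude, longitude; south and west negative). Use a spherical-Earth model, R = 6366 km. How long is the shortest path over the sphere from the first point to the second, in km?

cos σ = sin φ₁ sin φ₂ + cos φ₁ cos φ₂ cos Δλ
      = sin(48.10°)sin(22.30°) + cos(48.10°)cos(22.30°)cos(-46.30°) = 0.7093
σ = 44.820° → d = Rσ = 6366·0.78226 = 4980 km

4980 km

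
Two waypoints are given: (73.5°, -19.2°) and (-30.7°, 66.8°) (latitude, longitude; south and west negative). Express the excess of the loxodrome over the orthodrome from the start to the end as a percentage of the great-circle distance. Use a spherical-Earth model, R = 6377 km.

Great circle: σ = 2.0629 rad → d_gc = Rσ = 13155.1 km
Rhumb: Δφ = -1.8186, Δλ = +1.5010, Δψ = -2.4945, q = Δφ/Δψ = 0.7290 → d_rh = R√(Δφ²+q²Δλ²) = 13535.0 km
Excess = (13535.0 − 13155.1) / 13155.1 = 379.9 / 13155.1 = 2.89% ≈ 2.9%

2.9%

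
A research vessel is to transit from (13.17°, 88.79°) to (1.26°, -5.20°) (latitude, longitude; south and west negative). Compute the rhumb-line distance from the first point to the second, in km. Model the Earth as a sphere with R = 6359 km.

Δψ = ln[tan(π/4+φ₂/2)/tan(π/4+φ₁/2)] = -0.2099;  Δφ = -0.2079 rad,  Δλ = -1.6404 rad
q = Δφ/Δψ = 0.9902
d = R·√(Δφ² + q²Δλ²) = 6359·1.63766 = 10414 km

10414 km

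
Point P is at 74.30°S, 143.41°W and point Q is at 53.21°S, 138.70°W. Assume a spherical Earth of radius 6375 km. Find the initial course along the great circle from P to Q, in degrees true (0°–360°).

N = sin Δλ·cos φ₂ = +0.0492;  D = cos φ₁ sin φ₂ − sin φ₁ cos φ₂ cos Δλ = +0.3579
initial course = atan2(N, D) = 7.82°

7.8°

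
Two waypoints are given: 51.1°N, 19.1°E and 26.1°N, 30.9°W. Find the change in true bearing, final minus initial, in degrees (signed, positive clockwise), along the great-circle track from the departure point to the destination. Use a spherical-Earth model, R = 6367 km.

At departure: θ₁ = atan2(sin Δλ cos φ₂, cos φ₁ sin φ₂ − sin φ₁ cos φ₂ cos Δλ) = 255.89°
At arrival: θ₂ = atan2(sin Δλ cos φ₁, −cos φ₂ sin φ₁ + sin φ₂ cos φ₁ cos Δλ) = 222.70°
Δθ = θ₂ − θ₁ = -33.2°

-33.2°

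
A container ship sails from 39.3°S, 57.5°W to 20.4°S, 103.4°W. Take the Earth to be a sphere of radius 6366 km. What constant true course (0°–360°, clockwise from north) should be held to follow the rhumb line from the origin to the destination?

295.6°

Meridional parts: M(φ₁)=-0.7470, M(φ₂)=-0.3638 → ΔM = +0.3832;  Δλ = -0.8011 rad
tan C = Δλ / ΔM = -2.0904 → C = 295.57°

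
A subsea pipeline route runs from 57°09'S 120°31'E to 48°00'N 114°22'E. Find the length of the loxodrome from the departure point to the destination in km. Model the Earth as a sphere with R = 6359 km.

Rhumb course C = atan2(Δλ, Δψ) with Δψ = ln[tan(π/4+φ₂/2)/tan(π/4+φ₁/2)] = +2.1790, Δλ = -0.1073 → C = 357.18°
d = R·|Δφ| / |cos C| = 6359·1.83521 / 0.99879 = 11684 km

11684 km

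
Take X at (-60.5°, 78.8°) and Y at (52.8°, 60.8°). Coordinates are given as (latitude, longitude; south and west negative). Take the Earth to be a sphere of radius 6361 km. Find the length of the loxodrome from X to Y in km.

Rhumb course C = atan2(Δλ, Δψ) with Δψ = ln[tan(π/4+φ₂/2)/tan(π/4+φ₁/2)] = +2.4236, Δλ = -0.3142 → C = 352.61°
d = R·|Δφ| / |cos C| = 6361·1.97746 / 0.99170 = 12684 km

12684 km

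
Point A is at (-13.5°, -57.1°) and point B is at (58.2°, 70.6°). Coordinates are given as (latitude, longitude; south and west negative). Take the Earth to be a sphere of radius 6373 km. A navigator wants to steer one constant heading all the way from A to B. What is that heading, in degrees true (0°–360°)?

56.2°

Δψ = ln[tan(π/4+φ₂/2)/tan(π/4+φ₁/2)] = +1.4936
Δλ = +2.2288 rad (taken the short way round)
course = atan2(Δλ, Δψ) = 56.17°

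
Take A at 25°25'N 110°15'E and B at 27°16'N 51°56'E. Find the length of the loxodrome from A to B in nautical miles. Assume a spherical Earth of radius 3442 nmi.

Δψ = ln[tan(π/4+φ₂/2)/tan(π/4+φ₁/2)] = +0.0360;  Δφ = +0.0323 rad,  Δλ = -1.0178 rad
q = Δφ/Δψ = 0.8961
d = R·√(Δφ² + q²Δλ²) = 3442·0.91264 = 3141 nmi

3141 nmi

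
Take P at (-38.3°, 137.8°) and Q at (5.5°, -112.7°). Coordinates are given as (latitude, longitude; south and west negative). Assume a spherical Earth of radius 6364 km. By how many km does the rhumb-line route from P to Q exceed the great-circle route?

258 km

Great circle: cos σ = sin φ₁ sin φ₂ + cos φ₁ cos φ₂ cos Δλ,  σ = 1.8967 rad → d_gc = 12070.6 km
Rhumb line: Δψ = +0.8208, q = Δφ/Δψ = 0.9314, d_rh = R√(Δφ²+q²Δλ²) = 12328.2 km
Excess = 12328.2 − 12070.6 = 257.6 ≈ 258 km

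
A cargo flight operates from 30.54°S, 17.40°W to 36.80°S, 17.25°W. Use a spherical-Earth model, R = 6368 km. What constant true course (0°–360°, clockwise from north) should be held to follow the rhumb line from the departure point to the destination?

Meridional parts: M(φ₁)=-0.5602, M(φ₂)=-0.6916 → ΔM = -0.1314;  Δλ = +0.0026 rad
tan C = Δλ / ΔM = -0.0199 → C = 178.86°

178.9°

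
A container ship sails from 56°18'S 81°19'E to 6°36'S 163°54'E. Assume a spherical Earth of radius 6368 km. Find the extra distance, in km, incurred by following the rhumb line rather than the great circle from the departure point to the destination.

Great circle: cos σ = sin φ₁ sin φ₂ + cos φ₁ cos φ₂ cos Δλ,  σ = 1.4032 rad → d_gc = 8935.9 km
Rhumb line: Δψ = +1.0790, q = Δφ/Δψ = 0.8039, d_rh = R√(Δφ²+q²Δλ²) = 9217.3 km
Excess = 9217.3 − 8935.9 = 281.4 ≈ 281 km

281 km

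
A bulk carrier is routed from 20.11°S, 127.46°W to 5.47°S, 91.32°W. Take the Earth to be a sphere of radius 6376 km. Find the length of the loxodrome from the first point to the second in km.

4236 km

Δψ = ln[tan(π/4+φ₂/2)/tan(π/4+φ₁/2)] = +0.2628;  Δφ = +0.2555 rad,  Δλ = +0.6308 rad
q = Δφ/Δψ = 0.9723
d = R·√(Δφ² + q²Δλ²) = 6376·0.66436 = 4236 km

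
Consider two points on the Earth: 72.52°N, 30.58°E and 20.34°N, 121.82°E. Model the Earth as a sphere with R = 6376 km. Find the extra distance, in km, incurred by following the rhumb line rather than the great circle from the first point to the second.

538 km

Great circle: cos σ = sin φ₁ sin φ₂ + cos φ₁ cos φ₂ cos Δλ,  σ = 1.2393 rad → d_gc = 7901.9 km
Rhumb line: Δψ = -1.5098, q = Δφ/Δψ = 0.6032, d_rh = R√(Δφ²+q²Δλ²) = 8439.6 km
Excess = 8439.6 − 7901.9 = 537.7 ≈ 538 km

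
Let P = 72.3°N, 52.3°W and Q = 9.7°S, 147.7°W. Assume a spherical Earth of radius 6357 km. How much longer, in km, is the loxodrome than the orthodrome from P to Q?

575 km

Great circle: cos σ = sin φ₁ sin φ₂ + cos φ₁ cos φ₂ cos Δλ,  σ = 1.7607 rad → d_gc = 11192.46 km
Rhumb line: Δψ = -2.0299, q = Δφ/Δψ = 0.7050, d_rh = R√(Δφ²+q²Δλ²) = 11767.02 km
Excess = 11767.02 − 11192.46 = 574.56 ≈ 575 km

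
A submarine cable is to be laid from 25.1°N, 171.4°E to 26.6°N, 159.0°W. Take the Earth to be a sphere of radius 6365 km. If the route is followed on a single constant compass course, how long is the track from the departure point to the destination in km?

Δψ = ln[tan(π/4+φ₂/2)/tan(π/4+φ₁/2)] = +0.0291;  Δφ = +0.0262 rad,  Δλ = +0.5166 rad
q = Δφ/Δψ = 0.8999
d = R·√(Δφ² + q²Δλ²) = 6365·0.46564 = 2964 km

2964 km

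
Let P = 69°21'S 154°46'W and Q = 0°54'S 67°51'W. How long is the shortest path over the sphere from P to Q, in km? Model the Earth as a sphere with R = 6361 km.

9778 km

cos σ = sin φ₁ sin φ₂ + cos φ₁ cos φ₂ cos Δλ
      = sin(-69.35°)sin(-0.90°) + cos(-69.35°)cos(-0.90°)cos(86.92°) = 0.0337
σ = 88.071° → d = Rσ = 6361·1.53713 = 9778 km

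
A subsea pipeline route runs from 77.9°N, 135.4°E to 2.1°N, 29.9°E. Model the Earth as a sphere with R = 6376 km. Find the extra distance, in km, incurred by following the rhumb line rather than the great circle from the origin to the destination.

840 km

Great circle: cos σ = sin φ₁ sin φ₂ + cos φ₁ cos φ₂ cos Δλ,  σ = 1.5909 rad → d_gc = 10143.9 km
Rhumb line: Δψ = -2.2078, q = Δφ/Δψ = 0.5992, d_rh = R√(Δφ²+q²Δλ²) = 10983.8 km
Excess = 10983.8 − 10143.9 = 839.9 ≈ 840 km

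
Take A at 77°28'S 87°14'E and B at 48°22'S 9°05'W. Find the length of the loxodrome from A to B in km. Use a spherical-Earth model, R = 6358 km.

Rhumb course C = atan2(Δλ, Δψ) with Δψ = ln[tan(π/4+φ₂/2)/tan(π/4+φ₁/2)] = +1.2419, Δλ = -1.6810 → C = 306.46°
d = R·|Δφ| / |cos C| = 6358·0.50789 / 0.59421 = 5434 km

5434 km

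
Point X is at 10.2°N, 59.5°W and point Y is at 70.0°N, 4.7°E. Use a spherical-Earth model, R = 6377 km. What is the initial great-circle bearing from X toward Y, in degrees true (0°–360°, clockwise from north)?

18.9°

θ = atan2( sin Δλ·cos φ₂ ,  cos φ₁ sin φ₂ − sin φ₁ cos φ₂ cos Δλ )
  = atan2(+0.3079, +0.8985) = 18.92°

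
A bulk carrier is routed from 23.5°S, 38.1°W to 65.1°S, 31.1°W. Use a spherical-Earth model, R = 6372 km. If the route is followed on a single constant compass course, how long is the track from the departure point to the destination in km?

4655 km

Rhumb course C = atan2(Δλ, Δψ) with Δψ = ln[tan(π/4+φ₂/2)/tan(π/4+φ₁/2)] = -1.0884, Δλ = +0.1222 → C = 173.60°
d = R·|Δφ| / |cos C| = 6372·0.72606 / 0.99376 = 4655 km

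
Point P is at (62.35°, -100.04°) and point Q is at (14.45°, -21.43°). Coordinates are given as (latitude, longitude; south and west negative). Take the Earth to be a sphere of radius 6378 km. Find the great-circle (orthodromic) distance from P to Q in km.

8010 km

Haversine: a = sin²(Δφ/2)+cos φ₁ cos φ₂ sin²(Δλ/2) = 0.34511;  σ = 2·atan2(√a,√(1−a))
σ = 71.954° → d = Rσ = 6378·1.25583 = 8010 km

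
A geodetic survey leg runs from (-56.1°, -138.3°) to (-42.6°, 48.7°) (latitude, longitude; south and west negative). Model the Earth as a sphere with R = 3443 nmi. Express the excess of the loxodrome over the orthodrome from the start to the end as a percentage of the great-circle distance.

Great circle: σ = 1.4159 rad → d_gc = Rσ = 4874.8 nmi
Rhumb: Δφ = +0.2356, Δλ = -3.0194, Δψ = +0.3649, q = Δφ/Δψ = 0.6458 → d_rh = R√(Δφ²+q²Δλ²) = 6762.5 nmi
Excess = (6762.5 − 4874.8) / 4874.8 = 1887.7 / 4874.8 = 38.72% ≈ 38.7%

38.7%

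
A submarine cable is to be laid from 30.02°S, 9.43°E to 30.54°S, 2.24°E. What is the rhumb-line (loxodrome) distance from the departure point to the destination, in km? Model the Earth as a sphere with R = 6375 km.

Rhumb course C = atan2(Δλ, Δψ) with Δψ = ln[tan(π/4+φ₂/2)/tan(π/4+φ₁/2)] = -0.0105, Δλ = -0.1255 → C = 265.21°
d = R·|Δφ| / |cos C| = 6375·0.00908 / 0.08346 = 693 km

693 km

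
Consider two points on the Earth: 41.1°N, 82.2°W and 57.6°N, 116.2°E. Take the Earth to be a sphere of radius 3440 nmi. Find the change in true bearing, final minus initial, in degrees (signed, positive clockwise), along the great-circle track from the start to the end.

At departure: θ₁ = atan2(sin Δλ cos φ₂, cos φ₁ sin φ₂ − sin φ₁ cos φ₂ cos Δλ) = 350.11°
At arrival: θ₂ = atan2(sin Δλ cos φ₁, −cos φ₂ sin φ₁ + sin φ₂ cos φ₁ cos Δλ) = 193.97°
Δθ = θ₂ − θ₁ = -156.1°

-156.1°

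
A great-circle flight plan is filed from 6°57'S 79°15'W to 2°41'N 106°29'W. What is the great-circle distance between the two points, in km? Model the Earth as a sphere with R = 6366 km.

Haversine: a = sin²(Δφ/2)+cos φ₁ cos φ₂ sin²(Δλ/2) = 0.06201;  σ = 2·atan2(√a,√(1−a))
σ = 28.838° → d = Rσ = 6366·0.50332 = 3204 km

3204 km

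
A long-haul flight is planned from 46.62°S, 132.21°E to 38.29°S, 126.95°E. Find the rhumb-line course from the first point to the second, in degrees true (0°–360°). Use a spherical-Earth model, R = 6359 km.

Meridional parts: M(φ₁)=-0.9219, M(φ₂)=-0.7244 → ΔM = +0.1975;  Δλ = -0.0918 rad
tan C = Δλ / ΔM = -0.4648 → C = 335.07°

335.1°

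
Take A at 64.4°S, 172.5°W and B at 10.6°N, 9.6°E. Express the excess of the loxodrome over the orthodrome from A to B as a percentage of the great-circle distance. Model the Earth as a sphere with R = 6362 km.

25.6%

Great circle: σ = 2.2023 rad → d_gc = Rσ = 14010.7 km
Rhumb: Δφ = +1.3090, Δλ = -3.1049, Δψ = +1.6680, q = Δφ/Δψ = 0.7848 → d_rh = R√(Δφ²+q²Δλ²) = 17597.2 km
Excess = (17597.2 − 14010.7) / 14010.7 = 3586.5 / 14010.7 = 25.60% ≈ 25.6%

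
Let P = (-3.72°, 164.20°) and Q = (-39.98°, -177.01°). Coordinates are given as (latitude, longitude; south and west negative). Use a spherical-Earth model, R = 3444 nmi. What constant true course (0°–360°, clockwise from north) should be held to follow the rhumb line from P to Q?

Meridional parts: M(φ₁)=-0.0650, M(φ₂)=-0.7625 → ΔM = -0.6975;  Δλ = +0.3279 rad
tan C = Δλ / ΔM = -0.4702 → C = 154.82°

154.8°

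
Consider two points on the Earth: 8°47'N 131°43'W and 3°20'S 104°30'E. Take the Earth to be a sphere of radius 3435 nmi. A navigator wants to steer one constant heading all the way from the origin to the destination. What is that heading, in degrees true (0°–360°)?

264.4°

Meridional parts: M(φ₁)=+0.1539, M(φ₂)=-0.0582 → ΔM = -0.2121;  Δλ = -2.1604 rad
tan C = Δλ / ΔM = +10.1853 → C = 264.39°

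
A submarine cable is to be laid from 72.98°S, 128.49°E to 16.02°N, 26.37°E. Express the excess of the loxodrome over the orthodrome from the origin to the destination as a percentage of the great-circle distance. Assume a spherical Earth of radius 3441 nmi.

5.6%

Great circle: σ = 1.8996 rad → d_gc = Rσ = 6536.7 nmi
Rhumb: Δφ = +1.5533, Δλ = -1.7823, Δψ = +2.1829, q = Δφ/Δψ = 0.7116 → d_rh = R√(Δφ²+q²Δλ²) = 6900.4 nmi
Excess = (6900.4 − 6536.7) / 6536.7 = 363.7 / 6536.7 = 5.56% ≈ 5.6%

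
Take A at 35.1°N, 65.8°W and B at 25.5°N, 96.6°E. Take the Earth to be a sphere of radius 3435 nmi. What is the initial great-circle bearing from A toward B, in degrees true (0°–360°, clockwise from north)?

17.9°

N = sin Δλ·cos φ₂ = +0.2729;  D = cos φ₁ sin φ₂ − sin φ₁ cos φ₂ cos Δλ = +0.8469
initial course = atan2(N, D) = 17.86°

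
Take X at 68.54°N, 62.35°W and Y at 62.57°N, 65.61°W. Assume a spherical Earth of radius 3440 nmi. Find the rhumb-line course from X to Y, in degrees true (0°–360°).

192.7°

Meridional parts: M(φ₁)=+1.6634, M(φ₂)=+1.4104 → ΔM = -0.2530;  Δλ = -0.0569 rad
tan C = Δλ / ΔM = +0.2249 → C = 192.67°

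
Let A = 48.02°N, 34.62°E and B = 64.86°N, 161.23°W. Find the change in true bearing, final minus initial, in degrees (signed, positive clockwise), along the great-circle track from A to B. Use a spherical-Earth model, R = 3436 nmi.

At departure: θ₁ = atan2(sin Δλ cos φ₂, cos φ₁ sin φ₂ − sin φ₁ cos φ₂ cos Δλ) = 7.27°
At arrival: θ₂ = atan2(sin Δλ cos φ₁, −cos φ₂ sin φ₁ + sin φ₂ cos φ₁ cos Δλ) = 168.50°
Δθ = θ₂ − θ₁ = +161.2°

+161.2°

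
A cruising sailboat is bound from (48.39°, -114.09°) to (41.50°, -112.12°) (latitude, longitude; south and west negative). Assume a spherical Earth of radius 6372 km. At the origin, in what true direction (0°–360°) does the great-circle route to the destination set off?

N = sin Δλ·cos φ₂ = +0.0257;  D = cos φ₁ sin φ₂ − sin φ₁ cos φ₂ cos Δλ = -0.1196
initial course = atan2(N, D) = 167.85°

167.9°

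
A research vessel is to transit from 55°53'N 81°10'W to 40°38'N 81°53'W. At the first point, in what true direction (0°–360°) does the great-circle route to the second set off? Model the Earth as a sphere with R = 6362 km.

N = sin Δλ·cos φ₂ = -0.0095;  D = cos φ₁ sin φ₂ − sin φ₁ cos φ₂ cos Δλ = -0.2630
initial course = atan2(N, D) = 182.07°

182.1°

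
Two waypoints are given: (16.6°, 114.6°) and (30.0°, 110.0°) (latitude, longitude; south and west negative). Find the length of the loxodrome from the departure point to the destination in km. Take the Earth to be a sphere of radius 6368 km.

1561 km

Δψ = ln[tan(π/4+φ₂/2)/tan(π/4+φ₁/2)] = +0.2554;  Δφ = +0.2339 rad,  Δλ = -0.0803 rad
q = Δφ/Δψ = 0.9156
d = R·√(Δφ² + q²Δλ²) = 6368·0.24515 = 1561 km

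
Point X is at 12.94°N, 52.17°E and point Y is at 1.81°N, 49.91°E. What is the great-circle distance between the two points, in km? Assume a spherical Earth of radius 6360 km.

cos σ = sin φ₁ sin φ₂ + cos φ₁ cos φ₂ cos Δλ
      = sin(12.94°)sin(1.81°) + cos(12.94°)cos(1.81°)cos(-2.26°) = 0.9804
σ = 11.353° → d = Rσ = 6360·0.19814 = 1260 km

1260 km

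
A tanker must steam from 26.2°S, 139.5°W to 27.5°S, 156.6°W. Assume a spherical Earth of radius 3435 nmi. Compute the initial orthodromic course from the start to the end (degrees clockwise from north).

N = sin Δλ·cos φ₂ = -0.2608;  D = cos φ₁ sin φ₂ − sin φ₁ cos φ₂ cos Δλ = -0.0400
initial course = atan2(N, D) = 261.28°

261.3°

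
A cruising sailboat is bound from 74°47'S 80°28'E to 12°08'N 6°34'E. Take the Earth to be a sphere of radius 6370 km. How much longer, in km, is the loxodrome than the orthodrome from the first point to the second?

320 km

Great circle: cos σ = sin φ₁ sin φ₂ + cos φ₁ cos φ₂ cos Δλ,  σ = 1.7028 rad → d_gc = 10847.1 km
Rhumb line: Δψ = +2.2264, q = Δφ/Δψ = 0.6813, d_rh = R√(Δφ²+q²Δλ²) = 11167.5 km
Excess = 11167.5 − 10847.1 = 320.4 ≈ 320 km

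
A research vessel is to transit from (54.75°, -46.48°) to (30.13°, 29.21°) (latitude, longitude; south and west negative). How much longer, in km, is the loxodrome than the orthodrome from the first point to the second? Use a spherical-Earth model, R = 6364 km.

Great circle: cos σ = sin φ₁ sin φ₂ + cos φ₁ cos φ₂ cos Δλ,  σ = 1.0083 rad → d_gc = 6416.8 km
Rhumb line: Δψ = -0.5947, q = Δφ/Δψ = 0.7225, d_rh = R√(Δφ²+q²Δλ²) = 6661.5 km
Excess = 6661.5 − 6416.8 = 244.7 ≈ 245 km

245 km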